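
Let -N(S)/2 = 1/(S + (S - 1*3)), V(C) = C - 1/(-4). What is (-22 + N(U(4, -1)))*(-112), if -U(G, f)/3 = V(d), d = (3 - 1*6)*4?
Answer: 333088/135 ≈ 2467.3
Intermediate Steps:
d = -12 (d = (3 - 6)*4 = -3*4 = -12)
V(C) = 1/4 + C (V(C) = C - 1*(-1/4) = C + 1/4 = 1/4 + C)
U(G, f) = 141/4 (U(G, f) = -3*(1/4 - 12) = -3*(-47/4) = 141/4)
N(S) = -2/(-3 + 2*S) (N(S) = -2/(S + (S - 1*3)) = -2/(S + (S - 3)) = -2/(S + (-3 + S)) = -2/(-3 + 2*S))
(-22 + N(U(4, -1)))*(-112) = (-22 - 2/(-3 + 2*(141/4)))*(-112) = (-22 - 2/(-3 + 141/2))*(-112) = (-22 - 2/135/2)*(-112) = (-22 - 2*2/135)*(-112) = (-22 - 4/135)*(-112) = -2974/135*(-112) = 333088/135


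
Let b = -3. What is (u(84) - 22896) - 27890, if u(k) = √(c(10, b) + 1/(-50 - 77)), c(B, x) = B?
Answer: -50786 + 3*√17907/127 ≈ -50783.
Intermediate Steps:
u(k) = 3*√17907/127 (u(k) = √(10 + 1/(-50 - 77)) = √(10 + 1/(-127)) = √(10 - 1/127) = √(1269/127) = 3*√17907/127)
(u(84) - 22896) - 27890 = (3*√17907/127 - 22896) - 27890 = (-22896 + 3*√17907/127) - 27890 = -50786 + 3*√17907/127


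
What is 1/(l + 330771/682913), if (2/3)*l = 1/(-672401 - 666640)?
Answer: 7917303086/3834761093 ≈ 2.0646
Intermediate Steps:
l = -1/892694 (l = 3/(2*(-672401 - 666640)) = (3/2)/(-1339041) = (3/2)*(-1/1339041) = -1/892694 ≈ -1.1202e-6)
1/(l + 330771/682913) = 1/(-1/892694 + 330771/682913) = 1/(-1/892694 + 330771*(1/682913)) = 1/(-1/892694 + 47253/97559) = 1/(3834761093/7917303086) = 7917303086/3834761093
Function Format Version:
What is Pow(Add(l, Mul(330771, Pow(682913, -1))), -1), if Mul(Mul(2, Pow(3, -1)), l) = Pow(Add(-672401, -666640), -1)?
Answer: Rational(7917303086, 3834761093) ≈ 2.0646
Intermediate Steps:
l = Rational(-1, 892694) (l = Mul(Rational(3, 2), Pow(Add(-672401, -666640), -1)) = Mul(Rational(3, 2), Pow(-1339041, -1)) = Mul(Rational(3, 2), Rational(-1, 1339041)) = Rational(-1, 892694) ≈ -1.1202e-6)
Pow(Add(l, Mul(330771, Pow(682913, -1))), -1) = Pow(Add(Rational(-1, 892694), Mul(330771, Pow(682913, -1))), -1) = Pow(Add(Rational(-1, 892694), Mul(330771, Rational(1, 682913))), -1) = Pow(Add(Rational(-1, 892694), Rational(47253, 97559)), -1) = Pow(Rational(3834761093, 7917303086), -1) = Rational(7917303086, 3834761093)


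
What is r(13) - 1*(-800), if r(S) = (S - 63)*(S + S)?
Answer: -500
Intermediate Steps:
r(S) = 2*S*(-63 + S) (r(S) = (-63 + S)*(2*S) = 2*S*(-63 + S))
r(13) - 1*(-800) = 2*13*(-63 + 13) - 1*(-800) = 2*13*(-50) + 800 = -1300 + 800 = -500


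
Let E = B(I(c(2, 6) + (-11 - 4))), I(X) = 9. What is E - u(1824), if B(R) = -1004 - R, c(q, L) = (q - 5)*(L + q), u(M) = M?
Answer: -2837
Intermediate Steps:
c(q, L) = (-5 + q)*(L + q)
E = -1013 (E = -1004 - 1*9 = -1004 - 9 = -1013)
E - u(1824) = -1013 - 1*1824 = -1013 - 1824 = -2837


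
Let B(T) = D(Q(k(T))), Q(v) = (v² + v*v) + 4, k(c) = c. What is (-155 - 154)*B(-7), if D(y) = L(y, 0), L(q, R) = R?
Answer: 0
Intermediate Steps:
Q(v) = 4 + 2*v² (Q(v) = (v² + v²) + 4 = 2*v² + 4 = 4 + 2*v²)
D(y) = 0
B(T) = 0
(-155 - 154)*B(-7) = (-155 - 154)*0 = -309*0 = 0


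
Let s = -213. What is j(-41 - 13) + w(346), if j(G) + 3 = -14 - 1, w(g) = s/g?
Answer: -6441/346 ≈ -18.616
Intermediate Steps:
w(g) = -213/g
j(G) = -18 (j(G) = -3 + (-14 - 1) = -3 - 15 = -18)
j(-41 - 13) + w(346) = -18 - 213/346 = -6441/346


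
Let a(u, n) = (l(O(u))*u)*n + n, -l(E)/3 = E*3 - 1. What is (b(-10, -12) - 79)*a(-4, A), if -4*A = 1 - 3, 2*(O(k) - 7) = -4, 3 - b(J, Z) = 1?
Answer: -13013/2 ≈ -6506.5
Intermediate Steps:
b(J, Z) = 2 (b(J, Z) = 3 - 1*1 = 3 - 1 = 2)
O(k) = 5 (O(k) = 7 + (½)*(-4) = 7 - 2 = 5)
A = ½ (A = -(1 - 3)/4 = -¼*(-2) = ½ ≈ 0.50000)
l(E) = 3 - 9*E (l(E) = -3*(E*3 - 1) = -3*(3*E - 1) = -3*(-1 + 3*E) = 3 - 9*E)
a(u, n) = n - 42*n*u (a(u, n) = ((3 - 9*5)*u)*n + n = ((3 - 45)*u)*n + n = (-42*u)*n + n = -42*n*u + n = n - 42*n*u)
(b(-10, -12) - 79)*a(-4, A) = (2 - 79)*((1 - 42*(-4))/2) = -77*(1 + 168)/2 = -77*169/2 = -13013/2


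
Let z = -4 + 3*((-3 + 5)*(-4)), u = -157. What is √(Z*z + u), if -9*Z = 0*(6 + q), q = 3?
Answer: I*√157 ≈ 12.53*I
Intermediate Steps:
Z = 0 (Z = -0*(6 + 3) = -0*9 = -⅑*0 = 0)
z = -28 (z = -4 + 3*(2*(-4)) = -4 + 3*(-8) = -4 - 24 = -28)
√(Z*z + u) = √(0*(-28) - 157) = √(0 - 157) = √(-157) = I*√157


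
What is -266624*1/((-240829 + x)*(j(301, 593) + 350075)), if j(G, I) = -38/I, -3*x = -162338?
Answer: 474324096/116283816291113 ≈ 4.0790e-6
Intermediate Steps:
x = 162338/3 (x = -⅓*(-162338) = 162338/3 ≈ 54113.)
-266624*1/((-240829 + x)*(j(301, 593) + 350075)) = -266624*1/((-240829 + 162338/3)*(-38/593 + 350075)) = -266624*(-3/(560149*(-38*1/593 + 350075))) = -266624*(-3/(560149*(-38/593 + 350075))) = -266624/((207594437/593)*(-560149/3)) = -266624/(-116283816291113/1779) = -266624*(-1779/116283816291113) = 474324096/116283816291113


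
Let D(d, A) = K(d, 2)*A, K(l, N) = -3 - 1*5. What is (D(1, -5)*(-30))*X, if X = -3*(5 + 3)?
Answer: 28800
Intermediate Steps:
K(l, N) = -8 (K(l, N) = -3 - 5 = -8)
X = -24 (X = -3*8 = -24)
D(d, A) = -8*A
(D(1, -5)*(-30))*X = (-8*(-5)*(-30))*(-24) = (40*(-30))*(-24) = -1200*(-24) = 28800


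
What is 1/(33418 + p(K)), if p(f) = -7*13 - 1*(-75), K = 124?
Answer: 1/33402 ≈ 2.9938e-5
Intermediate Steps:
p(f) = -16 (p(f) = -91 + 75 = -16)
1/(33418 + p(K)) = 1/(33418 - 16) = 1/33402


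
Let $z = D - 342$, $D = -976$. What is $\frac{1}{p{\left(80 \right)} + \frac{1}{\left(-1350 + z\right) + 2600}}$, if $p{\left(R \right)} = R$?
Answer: $\frac{68}{5439} \approx 0.012502$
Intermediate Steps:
$z = -1318$ ($z = -976 - 342 = -1318$)
$\frac{1}{p{\left(80 \right)} + \frac{1}{\left(-1350 + z\right) + 2600}} = \frac{1}{80 + \frac{1}{\left(-1350 - 1318\right) + 2600}} = \frac{1}{80 + \frac{1}{-2668 + 2600}} = \frac{1}{80 + \frac{1}{-68}} = \frac{1}{80 - \frac{1}{68}} = \frac{1}{\frac{5439}{68}} = \frac{68}{5439}$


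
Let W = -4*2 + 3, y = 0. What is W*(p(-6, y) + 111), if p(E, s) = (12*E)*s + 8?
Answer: -595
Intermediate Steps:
p(E, s) = 8 + 12*E*s (p(E, s) = 12*E*s + 8 = 8 + 12*E*s)
W = -5 (W = -8 + 3 = -5)
W*(p(-6, y) + 111) = -5*((8 + 12*(-6)*0) + 111) = -5*((8 + 0) + 111) = -5*(8 + 111) = -5*119 = -595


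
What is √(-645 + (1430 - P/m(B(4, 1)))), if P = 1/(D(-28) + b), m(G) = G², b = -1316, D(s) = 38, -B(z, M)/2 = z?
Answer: √9117354382/3408 ≈ 28.018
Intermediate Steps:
B(z, M) = -2*z
P = -1/1278 (P = 1/(38 - 1316) = 1/(-1278) = -1/1278 ≈ -0.00078247)
√(-645 + (1430 - P/m(B(4, 1)))) = √(-645 + (1430 - (-1)/(1278*((-2*4)²)))) = √(-645 + (1430 - (-1)/(1278*((-8)²)))) = √(-645 + (1430 - (-1)/(1278*64))) = √(-645 + (1430 - 1*(-1/81792))) = √(-645 + (1430 + 1/81792)) = √(-645 + 116962561/81792) = √(64206721/81792) = √9117354382/3408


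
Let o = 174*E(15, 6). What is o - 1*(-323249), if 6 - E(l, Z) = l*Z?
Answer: 308633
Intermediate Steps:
E(l, Z) = 6 - Z*l (E(l, Z) = 6 - l*Z = 6 - Z*l)
o = -14616 (o = 174*(6 - 1*6*15) = 174*(6 - 90) = 174*(-84) = -14616)
o - 1*(-323249) = -14616 - 1*(-323249) = -14616 + 323249 = 308633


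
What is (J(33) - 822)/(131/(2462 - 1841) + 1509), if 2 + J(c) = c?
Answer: -491211/937220 ≈ -0.52411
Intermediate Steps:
J(c) = -2 + c
(J(33) - 822)/(131/(2462 - 1841) + 1509) = ((-2 + 33) - 822)/(131/(2462 - 1841) + 1509) = (31 - 822)/(131/621 + 1509) = -791/(131*(1/621) + 1509) = -791/(131/621 + 1509) = -791/937220/621 = -791*621/937220 = -491211/937220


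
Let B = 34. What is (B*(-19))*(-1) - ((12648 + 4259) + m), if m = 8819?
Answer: -25080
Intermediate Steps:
(B*(-19))*(-1) - ((12648 + 4259) + m) = (34*(-19))*(-1) - ((12648 + 4259) + 8819) = -646*(-1) - (16907 + 8819) = 646 - 1*25726 = 646 - 25726 = -25080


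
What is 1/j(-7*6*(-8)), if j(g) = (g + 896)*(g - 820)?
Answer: -1/596288 ≈ -1.6770e-6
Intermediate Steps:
j(g) = (-820 + g)*(896 + g) (j(g) = (896 + g)*(-820 + g) = (-820 + g)*(896 + g))
1/j(-7*6*(-8)) = 1/(-734720 + (-7*6*(-8))**2 + 76*(-7*6*(-8))) = 1/(-734720 + (-42*(-8))**2 + 76*(-42*(-8))) = 1/(-734720 + 336**2 + 76*336) = 1/(-734720 + 112896 + 25536) = 1/(-596288) = -1/596288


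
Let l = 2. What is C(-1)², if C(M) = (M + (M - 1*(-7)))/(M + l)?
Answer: 25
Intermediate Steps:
C(M) = (7 + 2*M)/(2 + M) (C(M) = (M + (M - 1*(-7)))/(M + 2) = (M + (M + 7))/(2 + M) = (M + (7 + M))/(2 + M) = (7 + 2*M)/(2 + M))
C(-1)² = ((7 + 2*(-1))/(2 - 1))² = ((7 - 2)/1)² = (1*5)² = 5² = 25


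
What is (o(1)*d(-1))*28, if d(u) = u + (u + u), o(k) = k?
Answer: -84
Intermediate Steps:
d(u) = 3*u (d(u) = u + 2*u = 3*u)
(o(1)*d(-1))*28 = (1*(3*(-1)))*28 = (1*(-3))*28 = -3*28 = -84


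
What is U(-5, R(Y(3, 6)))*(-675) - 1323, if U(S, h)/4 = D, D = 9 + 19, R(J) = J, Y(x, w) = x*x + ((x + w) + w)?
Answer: -76923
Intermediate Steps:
Y(x, w) = x + x² + 2*w (Y(x, w) = x² + ((w + x) + w) = x² + (x + 2*w) = x + x² + 2*w)
D = 28
U(S, h) = 112 (U(S, h) = 4*28 = 112)
U(-5, R(Y(3, 6)))*(-675) - 1323 = 112*(-675) - 1323 = -75600 - 1323 = -76923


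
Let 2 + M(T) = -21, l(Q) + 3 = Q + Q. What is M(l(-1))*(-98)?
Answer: 2254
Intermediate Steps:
l(Q) = -3 + 2*Q (l(Q) = -3 + (Q + Q) = -3 + 2*Q)
M(T) = -23 (M(T) = -2 - 21 = -23)
M(l(-1))*(-98) = -23*(-98) = 2254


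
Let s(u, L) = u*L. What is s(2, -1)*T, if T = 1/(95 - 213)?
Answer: 1/59 ≈ 0.016949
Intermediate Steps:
s(u, L) = L*u
T = -1/118 (T = 1/(-118) = -1/118 ≈ -0.0084746)
s(2, -1)*T = -1*2*(-1/118) = -2*(-1/118) = 1/59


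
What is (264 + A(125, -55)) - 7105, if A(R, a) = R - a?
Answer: -6661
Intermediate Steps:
(264 + A(125, -55)) - 7105 = (264 + (125 - 1*(-55))) - 7105 = (264 + (125 + 55)) - 7105 = (264 + 180) - 7105 = 444 - 7105 = -6661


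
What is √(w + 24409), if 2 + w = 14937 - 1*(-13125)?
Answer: √52469 ≈ 229.06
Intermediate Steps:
w = 28060 (w = -2 + (14937 - 1*(-13125)) = -2 + (14937 + 13125) = -2 + 28062 = 28060)
√(w + 24409) = √(28060 + 24409) = √52469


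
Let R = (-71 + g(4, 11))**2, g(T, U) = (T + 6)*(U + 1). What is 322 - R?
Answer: -2079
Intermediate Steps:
g(T, U) = (1 + U)*(6 + T) (g(T, U) = (6 + T)*(1 + U) = (1 + U)*(6 + T))
R = 2401 (R = (-71 + (6 + 4 + 6*11 + 4*11))**2 = (-71 + (6 + 4 + 66 + 44))**2 = (-71 + 120)**2 = 49**2 = 2401)
322 - R = 322 - 1*2401 = 322 - 2401 = -2079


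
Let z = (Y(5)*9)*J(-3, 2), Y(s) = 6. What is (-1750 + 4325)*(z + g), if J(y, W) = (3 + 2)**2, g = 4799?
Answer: 15833675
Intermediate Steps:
J(y, W) = 25 (J(y, W) = 5**2 = 25)
z = 1350 (z = (6*9)*25 = 54*25 = 1350)
(-1750 + 4325)*(z + g) = (-1750 + 4325)*(1350 + 4799) = 2575*6149 = 15833675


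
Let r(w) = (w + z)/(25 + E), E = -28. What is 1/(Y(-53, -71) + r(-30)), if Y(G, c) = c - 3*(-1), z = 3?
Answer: -1/59 ≈ -0.016949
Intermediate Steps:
r(w) = -1 - w/3 (r(w) = (w + 3)/(25 - 28) = (3 + w)/(-3) = (3 + w)*(-⅓) = -1 - w/3)
Y(G, c) = 3 + c (Y(G, c) = c + 3 = 3 + c)
1/(Y(-53, -71) + r(-30)) = 1/((3 - 71) + (-1 - ⅓*(-30))) = 1/(-68 + (-1 + 10)) = 1/(-68 + 9) = 1/(-59) = -1/59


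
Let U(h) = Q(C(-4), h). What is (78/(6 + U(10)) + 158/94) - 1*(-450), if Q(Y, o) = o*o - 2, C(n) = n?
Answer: 85057/188 ≈ 452.43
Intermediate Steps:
Q(Y, o) = -2 + o² (Q(Y, o) = o² - 2 = -2 + o²)
U(h) = -2 + h²
(78/(6 + U(10)) + 158/94) - 1*(-450) = (78/(6 + (-2 + 10²)) + 158/94) - 1*(-450) = (78/(6 + (-2 + 100)) + 158*(1/94)) + 450 = (78/(6 + 98) + 79/47) + 450 = (78/104 + 79/47) + 450 = (78*(1/104) + 79/47) + 450 = (¾ + 79/47) + 450 = 457/188 + 450 = 85057/188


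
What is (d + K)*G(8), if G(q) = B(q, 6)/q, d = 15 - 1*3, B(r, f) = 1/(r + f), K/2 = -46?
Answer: -5/7 ≈ -0.71429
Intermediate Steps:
K = -92 (K = 2*(-46) = -92)
B(r, f) = 1/(f + r)
d = 12 (d = 15 - 3 = 12)
G(q) = 1/(q*(6 + q)) (G(q) = 1/((6 + q)*q) = 1/(q*(6 + q)))
(d + K)*G(8) = (12 - 92)*(1/(8*(6 + 8))) = -10/14 = -80*1/112 = -5/7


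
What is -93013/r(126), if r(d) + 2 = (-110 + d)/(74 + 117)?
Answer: 17765483/366 ≈ 48540.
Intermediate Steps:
r(d) = -492/191 + d/191 (r(d) = -2 + (-110 + d)/(74 + 117) = -2 + (-110 + d)/191 = -2 + (-110 + d)*(1/191) = -2 + (-110/191 + d/191) = -492/191 + d/191)
-93013/r(126) = -93013/(-492/191 + (1/191)*126) = -93013/(-492/191 + 126/191) = -93013/(-366/191) = -93013*(-191/366) = 17765483/366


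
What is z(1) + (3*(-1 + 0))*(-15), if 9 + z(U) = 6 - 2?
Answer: 40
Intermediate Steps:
z(U) = -5 (z(U) = -9 + (6 - 2) = -9 + 4 = -5)
z(1) + (3*(-1 + 0))*(-15) = -5 + (3*(-1 + 0))*(-15) = -5 + (3*(-1))*(-15) = -5 - 3*(-15) = -5 + 45 = 40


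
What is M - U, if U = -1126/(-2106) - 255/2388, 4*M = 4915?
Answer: 514782431/419094 ≈ 1228.3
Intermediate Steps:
M = 4915/4 (M = (¼)*4915 = 4915/4 ≈ 1228.8)
U = 358643/838188 (U = -1126*(-1/2106) - 255*1/2388 = 563/1053 - 85/796 = 358643/838188 ≈ 0.42788)
M - U = 4915/4 - 1*358643/838188 = 4915/4 - 358643/838188 = 514782431/419094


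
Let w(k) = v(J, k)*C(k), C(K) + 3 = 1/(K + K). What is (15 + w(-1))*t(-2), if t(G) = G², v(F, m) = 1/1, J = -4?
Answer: 46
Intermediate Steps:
C(K) = -3 + 1/(2*K) (C(K) = -3 + 1/(K + K) = -3 + 1/(2*K))
v(F, m) = 1
w(k) = -3 + 1/(2*k) (w(k) = 1*(-3 + 1/(2*k)) = -3 + 1/(2*k))
(15 + w(-1))*t(-2) = (15 + (-3 + (½)/(-1)))*(-2)² = (15 + (-3 + (½)*(-1)))*4 = (15 + (-3 - ½))*4 = (15 - 7/2)*4 = (23/2)*4 = 46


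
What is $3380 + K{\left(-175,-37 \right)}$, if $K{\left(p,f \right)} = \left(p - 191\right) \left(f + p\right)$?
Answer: $80972$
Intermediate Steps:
$K{\left(p,f \right)} = \left(-191 + p\right) \left(f + p\right)$
$3380 + K{\left(-175,-37 \right)} = 3380 - \left(-46967 - 30625\right) = 3380 + \left(30625 + 7067 + 33425 + 6475\right) = 3380 + 77592 = 80972$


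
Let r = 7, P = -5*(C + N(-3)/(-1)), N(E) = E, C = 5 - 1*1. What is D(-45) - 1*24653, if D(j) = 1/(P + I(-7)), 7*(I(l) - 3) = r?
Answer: -764244/31 ≈ -24653.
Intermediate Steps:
C = 4 (C = 5 - 1 = 4)
P = -35 (P = -5*(4 - 3/(-1)) = -5*(4 - 3*(-1)) = -5*(4 + 3) = -5*7 = -35)
I(l) = 4 (I(l) = 3 + (⅐)*7 = 3 + 1 = 4)
D(j) = -1/31 (D(j) = 1/(-35 + 4) = 1/(-31) = -1/31)
D(-45) - 1*24653 = -1/31 - 1*24653 = -1/31 - 24653 = -764244/31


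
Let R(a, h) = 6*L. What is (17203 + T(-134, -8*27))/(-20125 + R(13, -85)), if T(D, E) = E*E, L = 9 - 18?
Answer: -63859/20179 ≈ -3.1646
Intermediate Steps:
L = -9
T(D, E) = E²
R(a, h) = -54 (R(a, h) = 6*(-9) = -54)
(17203 + T(-134, -8*27))/(-20125 + R(13, -85)) = (17203 + (-8*27)²)/(-20125 - 54) = (17203 + (-216)²)/(-20179) = (17203 + 46656)*(-1/20179) = 63859*(-1/20179) = -63859/20179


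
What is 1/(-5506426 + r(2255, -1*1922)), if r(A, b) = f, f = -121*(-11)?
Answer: -1/5505095 ≈ -1.8165e-7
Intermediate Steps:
f = 1331
r(A, b) = 1331
1/(-5506426 + r(2255, -1*1922)) = 1/(-5506426 + 1331) = 1/(-5505095) = -1/5505095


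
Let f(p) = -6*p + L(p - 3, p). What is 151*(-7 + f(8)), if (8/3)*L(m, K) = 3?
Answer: -65081/8 ≈ -8135.1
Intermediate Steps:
L(m, K) = 9/8 (L(m, K) = (3/8)*3 = 9/8)
f(p) = 9/8 - 6*p (f(p) = -6*p + 9/8 = 9/8 - 6*p)
151*(-7 + f(8)) = 151*(-7 + (9/8 - 6*8)) = 151*(-7 + (9/8 - 48)) = 151*(-7 - 375/8) = 151*(-431/8) = -65081/8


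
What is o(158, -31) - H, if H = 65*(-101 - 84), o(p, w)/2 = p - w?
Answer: 12403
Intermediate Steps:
o(p, w) = -2*w + 2*p (o(p, w) = 2*(p - w) = -2*w + 2*p)
H = -12025 (H = 65*(-185) = -12025)
o(158, -31) - H = (-2*(-31) + 2*158) - 1*(-12025) = (62 + 316) + 12025 = 378 + 12025 = 12403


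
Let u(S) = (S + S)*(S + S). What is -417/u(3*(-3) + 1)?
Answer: -417/256 ≈ -1.6289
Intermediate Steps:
u(S) = 4*S² (u(S) = (2*S)*(2*S) = 4*S²)
-417/u(3*(-3) + 1) = -417*1/(4*(3*(-3) + 1)²) = -417*1/(4*(-9 + 1)²) = -417/(4*(-8)²) = -417/(4*64) = -417/256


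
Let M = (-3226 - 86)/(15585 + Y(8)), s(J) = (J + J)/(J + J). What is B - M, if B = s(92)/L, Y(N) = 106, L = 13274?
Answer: 43979179/208282334 ≈ 0.21115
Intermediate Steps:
s(J) = 1 (s(J) = (2*J)/((2*J)) = (2*J)*(1/(2*J)) = 1)
M = -3312/15691 (M = (-3226 - 86)/(15585 + 106) = -3312/15691 ≈ -0.21108)
B = 1/13274 ≈ 7.5335e-5
B - M = 1/13274 - 1*(-3312/15691) = 1/13274 + 3312/15691 = 43979179/208282334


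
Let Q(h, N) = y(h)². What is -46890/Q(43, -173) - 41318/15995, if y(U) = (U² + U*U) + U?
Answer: -64333195812/24872368955 ≈ -2.5865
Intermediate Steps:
y(U) = U + 2*U² (y(U) = (U² + U²) + U = 2*U² + U = U + 2*U²)
Q(h, N) = h²*(1 + 2*h)² (Q(h, N) = (h*(1 + 2*h))² = h²*(1 + 2*h)²)
-46890/Q(43, -173) - 41318/15995 = -46890*1/(1849*(1 + 2*43)²) - 41318/15995 = -46890*1/(1849*(1 + 86)²) - 41318*1/15995 = -46890/(1849*87²) - 41318/15995 = -46890/(1849*7569) - 41318/15995 = -46890/13995081 - 41318/15995 = -46890*1/13995081 - 41318/15995 = -5210/1555009 - 41318/15995 = -64333195812/24872368955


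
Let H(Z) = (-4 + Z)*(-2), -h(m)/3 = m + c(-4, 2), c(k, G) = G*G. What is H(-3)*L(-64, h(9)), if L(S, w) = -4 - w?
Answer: 490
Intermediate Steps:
c(k, G) = G²
h(m) = -12 - 3*m (h(m) = -3*(m + 2²) = -3*(m + 4) = -3*(4 + m) = -12 - 3*m)
H(Z) = 8 - 2*Z
H(-3)*L(-64, h(9)) = (8 - 2*(-3))*(-4 - (-12 - 3*9)) = (8 + 6)*(-4 - (-12 - 27)) = 14*(-4 - 1*(-39)) = 14*(-4 + 39) = 14*35 = 490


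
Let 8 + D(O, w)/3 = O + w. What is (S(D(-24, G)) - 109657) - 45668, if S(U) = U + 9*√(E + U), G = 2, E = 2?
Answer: -155415 + 18*I*√22 ≈ -1.5542e+5 + 84.427*I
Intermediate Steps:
D(O, w) = -24 + 3*O + 3*w (D(O, w) = -24 + 3*(O + w) = -24 + (3*O + 3*w) = -24 + 3*O + 3*w)
S(U) = U + 9*√(2 + U)
(S(D(-24, G)) - 109657) - 45668 = (((-24 + 3*(-24) + 3*2) + 9*√(2 + (-24 + 3*(-24) + 3*2))) - 109657) - 45668 = (((-24 - 72 + 6) + 9*√(2 + (-24 - 72 + 6))) - 109657) - 45668 = ((-90 + 9*√(2 - 90)) - 109657) - 45668 = ((-90 + 9*√(-88)) - 109657) - 45668 = ((-90 + 9*(2*I*√22)) - 109657) - 45668 = ((-90 + 18*I*√22) - 109657) - 45668 = (-109747 + 18*I*√22) - 45668 = -155415 + 18*I*√22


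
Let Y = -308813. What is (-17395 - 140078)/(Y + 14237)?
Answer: 52491/98192 ≈ 0.53458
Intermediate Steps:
(-17395 - 140078)/(Y + 14237) = (-17395 - 140078)/(-308813 + 14237) = -157473/(-294576) = -157473*(-1/294576) = 52491/98192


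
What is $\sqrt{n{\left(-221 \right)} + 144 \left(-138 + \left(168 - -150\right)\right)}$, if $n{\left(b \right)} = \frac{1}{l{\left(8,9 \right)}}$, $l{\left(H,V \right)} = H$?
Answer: $\frac{\sqrt{414722}}{4} \approx 161.0$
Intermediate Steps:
$n{\left(b \right)} = \frac{1}{8}$
$\sqrt{n{\left(-221 \right)} + 144 \left(-138 + \left(168 - -150\right)\right)} = \sqrt{\frac{1}{8} + 144 \left(-138 + \left(168 - -150\right)\right)} = \sqrt{\frac{1}{8} + 144 \left(-138 + \left(168 + 150\right)\right)} = \sqrt{\frac{1}{8} + 144 \left(-138 + 318\right)} = \sqrt{\frac{1}{8} + 144 \cdot 180} = \sqrt{\frac{1}{8} + 25920} = \sqrt{\frac{207361}{8}} = \frac{\sqrt{414722}}{4}$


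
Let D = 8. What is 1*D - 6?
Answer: 2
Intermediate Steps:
1*D - 6 = 1*8 - 6 = 8 - 6 = 2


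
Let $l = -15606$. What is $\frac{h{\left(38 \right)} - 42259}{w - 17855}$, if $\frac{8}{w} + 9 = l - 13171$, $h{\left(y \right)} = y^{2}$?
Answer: $\frac{587450295}{256987019} \approx 2.2859$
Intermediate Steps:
$w = - \frac{4}{14393}$ ($w = \frac{8}{-9 - 28777} = \frac{8}{-28786} = 8 \left(- \frac{1}{28786}\right) = - \frac{4}{14393} \approx -0.00027791$)
$\frac{h{\left(38 \right)} - 42259}{w - 17855} = \frac{38^{2} - 42259}{- \frac{4}{14393} - 17855} = \frac{1444 - 42259}{- \frac{256987019}{14393}} = \left(-40815\right) \left(- \frac{14393}{256987019}\right) = \frac{587450295}{256987019}$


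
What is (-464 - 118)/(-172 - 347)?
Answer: 194/173 ≈ 1.1214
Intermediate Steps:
(-464 - 118)/(-172 - 347) = -582/(-519) = -582*(-1/519) = 194/173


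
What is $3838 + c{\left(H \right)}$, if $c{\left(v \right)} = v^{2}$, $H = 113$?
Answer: $16607$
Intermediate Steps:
$3838 + c{\left(H \right)} = 3838 + 113^{2} = 3838 + 12769 = 16607$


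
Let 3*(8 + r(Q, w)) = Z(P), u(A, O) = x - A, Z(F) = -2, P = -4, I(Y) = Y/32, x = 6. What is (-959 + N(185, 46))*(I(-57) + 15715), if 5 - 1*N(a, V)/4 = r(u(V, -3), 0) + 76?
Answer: -1822733375/96 ≈ -1.8987e+7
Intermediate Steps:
I(Y) = Y/32 (I(Y) = Y*(1/32) = Y/32)
u(A, O) = 6 - A
r(Q, w) = -26/3 (r(Q, w) = -8 + (⅓)*(-2) = -8 - ⅔ = -26/3)
N(a, V) = -748/3 (N(a, V) = 20 - 4*(-26/3 + 76) = 20 - 4*202/3 = 20 - 808/3 = -748/3)
(-959 + N(185, 46))*(I(-57) + 15715) = (-959 - 748/3)*((1/32)*(-57) + 15715) = -3625*(-57/32 + 15715)/3 = -3625/3*502823/32 = -1822733375/96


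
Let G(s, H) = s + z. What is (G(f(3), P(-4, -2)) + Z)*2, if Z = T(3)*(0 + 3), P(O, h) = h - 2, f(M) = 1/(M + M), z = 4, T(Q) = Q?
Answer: 79/3 ≈ 26.333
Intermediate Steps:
f(M) = 1/(2*M)
P(O, h) = -2 + h
Z = 9 (Z = 3*(0 + 3) = 3*3 = 9)
G(s, H) = 4 + s (G(s, H) = s + 4 = 4 + s)
(G(f(3), P(-4, -2)) + Z)*2 = ((4 + (½)/3) + 9)*2 = ((4 + (½)*(⅓)) + 9)*2 = ((4 + ⅙) + 9)*2 = (25/6 + 9)*2 = (79/6)*2 = 79/3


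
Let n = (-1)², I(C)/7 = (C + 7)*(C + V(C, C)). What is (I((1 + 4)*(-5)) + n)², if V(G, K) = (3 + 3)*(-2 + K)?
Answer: 555214969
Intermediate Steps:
V(G, K) = -12 + 6*K (V(G, K) = 6*(-2 + K) = -12 + 6*K)
I(C) = 7*(-12 + 7*C)*(7 + C) (I(C) = 7*((C + 7)*(C + (-12 + 6*C))) = 7*((7 + C)*(-12 + 7*C)) = 7*((-12 + 7*C)*(7 + C)) = 7*(-12 + 7*C)*(7 + C))
n = 1
(I((1 + 4)*(-5)) + n)² = ((-588 + 49*((1 + 4)*(-5))² + 259*((1 + 4)*(-5))) + 1)² = ((-588 + 49*(5*(-5))² + 259*(5*(-5))) + 1)² = ((-588 + 49*(-25)² + 259*(-25)) + 1)² = ((-588 + 49*625 - 6475) + 1)² = ((-588 + 30625 - 6475) + 1)² = (23562 + 1)² = 23563² = 555214969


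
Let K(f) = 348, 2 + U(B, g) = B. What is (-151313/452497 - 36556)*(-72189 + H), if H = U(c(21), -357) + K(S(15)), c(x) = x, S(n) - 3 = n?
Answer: 1188053068007190/452497 ≈ 2.6255e+9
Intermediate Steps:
S(n) = 3 + n
U(B, g) = -2 + B
H = 367 (H = (-2 + 21) + 348 = 19 + 348 = 367)
(-151313/452497 - 36556)*(-72189 + H) = (-151313/452497 - 36556)*(-72189 + 367) = (-151313*1/452497 - 36556)*(-71822) = (-151313/452497 - 36556)*(-71822) = -16541631645/452497*(-71822) = 1188053068007190/452497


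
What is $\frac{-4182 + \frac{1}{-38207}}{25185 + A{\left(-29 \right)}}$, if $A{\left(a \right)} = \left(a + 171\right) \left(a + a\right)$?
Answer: $- \frac{159781675}{647570443} \approx -0.24674$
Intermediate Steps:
$A{\left(a \right)} = 2 a \left(171 + a\right)$ ($A{\left(a \right)} = \left(171 + a\right) 2 a = 2 a \left(171 + a\right)$)
$\frac{-4182 + \frac{1}{-38207}}{25185 + A{\left(-29 \right)}} = \frac{-4182 + \frac{1}{-38207}}{25185 + 2 \left(-29\right) \left(171 - 29\right)} = \frac{-4182 - \frac{1}{38207}}{25185 + 2 \left(-29\right) 142} = - \frac{159781675}{38207 \left(25185 - 8236\right)} = - \frac{159781675}{38207 \cdot 16949} = \left(- \frac{159781675}{38207}\right) \frac{1}{16949} = - \frac{159781675}{647570443}$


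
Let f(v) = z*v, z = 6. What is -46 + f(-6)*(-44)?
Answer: 1538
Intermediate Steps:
f(v) = 6*v
-46 + f(-6)*(-44) = -46 + (6*(-6))*(-44) = -46 - 36*(-44) = -46 + 1584 = 1538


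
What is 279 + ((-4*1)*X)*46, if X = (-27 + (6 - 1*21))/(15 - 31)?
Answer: -204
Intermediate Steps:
X = 21/8 (X = (-27 + (6 - 21))/(-16) = (-27 - 15)*(-1/16) = -42*(-1/16) = 21/8 ≈ 2.6250)
279 + ((-4*1)*X)*46 = 279 + (-4*1*(21/8))*46 = 279 - 4*21/8*46 = 279 - 21/2*46 = 279 - 483 = -204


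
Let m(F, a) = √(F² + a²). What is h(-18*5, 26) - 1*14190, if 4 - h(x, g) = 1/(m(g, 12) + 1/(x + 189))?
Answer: -114010314235/8036819 - 19602*√205/8036819 ≈ -14186.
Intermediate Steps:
h(x, g) = 4 - 1/(√(144 + g²) + 1/(189 + x)) (h(x, g) = 4 - 1/(√(g² + 12²) + 1/(x + 189)) = 4 - 1/(√(g² + 144) + 1/(189 + x)) = 4 - 1/(√(144 + g²) + 1/(189 + x)))
h(-18*5, 26) - 1*14190 = (-185 - (-18)*5 + 756*√(144 + 26²) + 4*(-18*5)*√(144 + 26²))/(1 + 189*√(144 + 26²) + (-18*5)*√(144 + 26²)) - 1*14190 = (-185 - 1*(-90) + 756*√(144 + 676) + 4*(-90)*√(144 + 676))/(1 + 189*√(144 + 676) - 90*√(144 + 676)) - 14190 = (-185 + 90 + 756*√820 + 4*(-90)*√820)/(1 + 189*√820 - 180*√205) - 14190 = (-185 + 90 + 756*(2*√205) + 4*(-90)*(2*√205))/(1 + 189*(2*√205) - 180*√205) - 14190 = (-185 + 90 + 1512*√205 - 720*√205)/(1 + 378*√205 - 180*√205) - 14190 = (-95 + 792*√205)/(1 + 198*√205) - 14190 = -14190 + (-95 + 792*√205)/(1 + 198*√205)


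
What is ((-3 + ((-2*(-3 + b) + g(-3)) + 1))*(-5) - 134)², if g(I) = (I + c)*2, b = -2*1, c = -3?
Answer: 12996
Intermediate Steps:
b = -2
g(I) = -6 + 2*I (g(I) = (I - 3)*2 = (-3 + I)*2 = -6 + 2*I)
((-3 + ((-2*(-3 + b) + g(-3)) + 1))*(-5) - 134)² = ((-3 + ((-2*(-3 - 2) + (-6 + 2*(-3))) + 1))*(-5) - 134)² = ((-3 + ((-2*(-5) + (-6 - 6)) + 1))*(-5) - 134)² = ((-3 + ((10 - 12) + 1))*(-5) - 134)² = ((-3 + (-2 + 1))*(-5) - 134)² = ((-3 - 1)*(-5) - 134)² = (-4*(-5) - 134)² = (20 - 134)² = (-114)² = 12996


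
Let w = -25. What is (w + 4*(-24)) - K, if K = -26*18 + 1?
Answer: 346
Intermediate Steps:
K = -467 (K = -468 + 1 = -467)
(w + 4*(-24)) - K = (-25 + 4*(-24)) - 1*(-467) = (-25 - 96) + 467 = -121 + 467 = 346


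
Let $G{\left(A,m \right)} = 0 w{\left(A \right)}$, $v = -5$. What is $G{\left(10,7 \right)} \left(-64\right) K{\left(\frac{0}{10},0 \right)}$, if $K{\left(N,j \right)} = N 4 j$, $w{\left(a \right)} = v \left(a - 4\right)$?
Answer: $0$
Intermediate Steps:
$w{\left(a \right)} = 20 - 5 a$ ($w{\left(a \right)} = - 5 \left(a - 4\right) = - 5 \left(-4 + a\right) = 20 - 5 a$)
$K{\left(N,j \right)} = 4 N j$
$G{\left(A,m \right)} = 0$ ($G{\left(A,m \right)} = 0 \left(20 - 5 A\right) = 0$)
$G{\left(10,7 \right)} \left(-64\right) K{\left(\frac{0}{10},0 \right)} = 0 \left(-64\right) 4 \cdot \frac{0}{10} \cdot 0 = 0 \cdot 4 \cdot 0 \cdot \frac{1}{10} \cdot 0 = 0 \cdot 4 \cdot 0 \cdot 0 = 0 \cdot 0 = 0$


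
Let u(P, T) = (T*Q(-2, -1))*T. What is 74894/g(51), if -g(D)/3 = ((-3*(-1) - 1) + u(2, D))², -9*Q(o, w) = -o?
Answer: -37447/497664 ≈ -0.075245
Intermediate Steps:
Q(o, w) = o/9 (Q(o, w) = -(-1)*o/9 = o/9)
u(P, T) = -2*T²/9 (u(P, T) = (T*((⅑)*(-2)))*T = (T*(-2/9))*T = (-2*T/9)*T = -2*T²/9)
g(D) = -3*(2 - 2*D²/9)² (g(D) = -3*((-3*(-1) - 1) - 2*D²/9)² = -3*((3 - 1) - 2*D²/9)² = -3*(2 - 2*D²/9)²)
74894/g(51) = 74894/((-4*(-9 + 51²)²/27)) = 74894/((-4*(-9 + 2601)²/27)) = 74894/((-4/27*2592²)) = 74894/((-4/27*6718464)) = 74894/(-995328) = 74894*(-1/995328) = -37447/497664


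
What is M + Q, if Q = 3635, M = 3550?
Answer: 7185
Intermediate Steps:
M + Q = 3550 + 3635 = 7185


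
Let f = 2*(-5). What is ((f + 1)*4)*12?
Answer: -432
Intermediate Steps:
f = -10
((f + 1)*4)*12 = ((-10 + 1)*4)*12 = -9*4*12 = -36*12 = -432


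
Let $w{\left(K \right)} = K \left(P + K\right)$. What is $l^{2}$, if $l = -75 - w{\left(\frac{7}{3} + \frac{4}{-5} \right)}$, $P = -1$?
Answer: $\frac{291009481}{50625} \approx 5748.3$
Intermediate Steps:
$w{\left(K \right)} = K \left(-1 + K\right)$
$l = - \frac{17059}{225}$ ($l = -75 - \left(\frac{7}{3} + \frac{4}{-5}\right) \left(-1 + \left(\frac{7}{3} + \frac{4}{-5}\right)\right) = -75 - \left(7 \cdot \frac{1}{3} + 4 \left(- \frac{1}{5}\right)\right) \left(-1 + \left(7 \cdot \frac{1}{3} + 4 \left(- \frac{1}{5}\right)\right)\right) = -75 - \left(\frac{7}{3} - \frac{4}{5}\right) \left(-1 + \left(\frac{7}{3} - \frac{4}{5}\right)\right) = -75 - \frac{23 \left(-1 + \frac{23}{15}\right)}{15} = -75 - \frac{23}{15} \cdot \frac{8}{15} = -75 - \frac{184}{225} = - \frac{17059}{225} \approx -75.818$)
$l^{2} = \left(- \frac{17059}{225}\right)^{2} = \frac{291009481}{50625}$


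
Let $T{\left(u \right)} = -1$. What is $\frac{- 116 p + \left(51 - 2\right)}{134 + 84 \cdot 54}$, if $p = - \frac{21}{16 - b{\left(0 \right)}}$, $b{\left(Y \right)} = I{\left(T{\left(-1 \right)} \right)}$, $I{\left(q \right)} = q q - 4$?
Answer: $\frac{3367}{88730} \approx 0.037947$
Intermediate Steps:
$I{\left(q \right)} = -4 + q^{2}$ ($I{\left(q \right)} = q^{2} - 4 = -4 + q^{2}$)
$b{\left(Y \right)} = -3$ ($b{\left(Y \right)} = -4 + \left(-1\right)^{2} = -4 + 1 = -3$)
$p = - \frac{21}{19}$ ($p = - \frac{21}{16 - -3} = - \frac{21}{16 + 3} = - \frac{21}{19} \approx -1.1053$)
$\frac{- 116 p + \left(51 - 2\right)}{134 + 84 \cdot 54} = \frac{\left(-116\right) \left(- \frac{21}{19}\right) + \left(51 - 2\right)}{134 + 84 \cdot 54} = \frac{\frac{2436}{19} + \left(51 - 2\right)}{134 + 4536} = \frac{\frac{2436}{19} + 49}{4670} = \frac{3367}{19} \cdot \frac{1}{4670} = \frac{3367}{88730}$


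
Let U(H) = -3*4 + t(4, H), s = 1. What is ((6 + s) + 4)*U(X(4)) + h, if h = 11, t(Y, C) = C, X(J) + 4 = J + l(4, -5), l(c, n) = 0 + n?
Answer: -176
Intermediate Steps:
l(c, n) = n
X(J) = -9 + J (X(J) = -4 + (J - 5) = -4 + (-5 + J) = -9 + J)
U(H) = -12 + H (U(H) = -3*4 + H = -12 + H)
((6 + s) + 4)*U(X(4)) + h = ((6 + 1) + 4)*(-12 + (-9 + 4)) + 11 = (7 + 4)*(-12 - 5) + 11 = 11*(-17) + 11 = -187 + 11 = -176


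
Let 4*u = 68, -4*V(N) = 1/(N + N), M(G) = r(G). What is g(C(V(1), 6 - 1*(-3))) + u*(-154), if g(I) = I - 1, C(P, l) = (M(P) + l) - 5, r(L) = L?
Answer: -20921/8 ≈ -2615.1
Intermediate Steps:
M(G) = G
V(N) = -1/(8*N) (V(N) = -1/(4*(N + N)) = -1/(2*N)/4 = -1/(8*N))
C(P, l) = -5 + P + l (C(P, l) = (P + l) - 5 = -5 + P + l)
g(I) = -1 + I
u = 17 (u = (¼)*68 = 17)
g(C(V(1), 6 - 1*(-3))) + u*(-154) = (-1 + (-5 - ⅛/1 + (6 - 1*(-3)))) + 17*(-154) = (-1 + (-5 - ⅛*1 + (6 + 3))) - 2618 = (-1 + (-5 - ⅛ + 9)) - 2618 = (-1 + 31/8) - 2618 = 23/8 - 2618 = -20921/8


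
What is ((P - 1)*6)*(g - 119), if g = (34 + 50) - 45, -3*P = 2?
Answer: 800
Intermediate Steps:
P = -2/3 (P = -1/3*2 = -2/3 ≈ -0.66667)
g = 39 (g = 84 - 45 = 39)
((P - 1)*6)*(g - 119) = ((-2/3 - 1)*6)*(39 - 119) = -5/3*6*(-80) = -10*(-80) = 800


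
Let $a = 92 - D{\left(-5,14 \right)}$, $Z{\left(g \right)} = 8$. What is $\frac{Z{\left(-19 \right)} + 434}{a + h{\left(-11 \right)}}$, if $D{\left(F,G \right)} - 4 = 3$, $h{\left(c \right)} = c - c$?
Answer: $\frac{26}{5} \approx 5.2$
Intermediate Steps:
$h{\left(c \right)} = 0$
$D{\left(F,G \right)} = 7$ ($D{\left(F,G \right)} = 4 + 3 = 7$)
$a = 85$ ($a = 92 - 7 = 85$)
$\frac{Z{\left(-19 \right)} + 434}{a + h{\left(-11 \right)}} = \frac{8 + 434}{85 + 0} = \frac{442}{85} = 442 \cdot \frac{1}{85} = \frac{26}{5}$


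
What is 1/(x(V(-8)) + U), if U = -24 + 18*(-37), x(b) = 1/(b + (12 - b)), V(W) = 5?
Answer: -12/8279 ≈ -0.0014495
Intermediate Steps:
x(b) = 1/12
U = -690 (U = -24 - 666 = -690)
1/(x(V(-8)) + U) = 1/(1/12 - 690) = 1/(-8279/12) = -12/8279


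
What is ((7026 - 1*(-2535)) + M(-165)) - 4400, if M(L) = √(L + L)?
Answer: 5161 + I*√330 ≈ 5161.0 + 18.166*I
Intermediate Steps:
M(L) = √2*√L (M(L) = √(2*L) = √2*√L)
((7026 - 1*(-2535)) + M(-165)) - 4400 = ((7026 - 1*(-2535)) + √2*√(-165)) - 4400 = ((7026 + 2535) + √2*(I*√165)) - 4400 = (9561 + I*√330) - 4400 = 5161 + I*√330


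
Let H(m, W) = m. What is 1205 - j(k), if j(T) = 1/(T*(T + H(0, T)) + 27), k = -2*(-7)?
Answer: 268714/223 ≈ 1205.0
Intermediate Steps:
k = 14
j(T) = 1/(27 + T²) (j(T) = 1/(T*(T + 0) + 27) = 1/(T*T + 27) = 1/(T² + 27) = 1/(27 + T²))
1205 - j(k) = 1205 - 1/(27 + 14²) = 1205 - 1/(27 + 196) = 1205 - 1/223 = 268714/223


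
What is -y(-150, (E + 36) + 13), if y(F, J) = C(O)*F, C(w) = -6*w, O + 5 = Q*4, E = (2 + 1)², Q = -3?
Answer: 15300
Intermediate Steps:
E = 9 (E = 3² = 9)
O = -17 (O = -5 - 3*4 = -5 - 12 = -17)
y(F, J) = 102*F (y(F, J) = (-6*(-17))*F = 102*F)
-y(-150, (E + 36) + 13) = -102*(-150) = -1*(-15300) = 15300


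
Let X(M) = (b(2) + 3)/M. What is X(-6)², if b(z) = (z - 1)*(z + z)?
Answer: 49/36 ≈ 1.3611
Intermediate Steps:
b(z) = 2*z*(-1 + z) (b(z) = (-1 + z)*(2*z) = 2*z*(-1 + z))
X(M) = 7/M (X(M) = (2*2*(-1 + 2) + 3)/M = (2*2*1 + 3)/M = (4 + 3)/M = 7/M)
X(-6)² = (7/(-6))² = (7*(-⅙))² = (-7/6)² = 49/36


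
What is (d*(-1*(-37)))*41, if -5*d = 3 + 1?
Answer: -6068/5 ≈ -1213.6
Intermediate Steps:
d = -⅘ (d = -(3 + 1)/5 = -⅕*4 = -⅘ ≈ -0.80000)
(d*(-1*(-37)))*41 = -(-4)*(-37)/5*41 = -⅘*37*41 = -148/5*41 = -6068/5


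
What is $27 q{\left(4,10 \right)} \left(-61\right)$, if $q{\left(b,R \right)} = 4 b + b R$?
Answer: $-92232$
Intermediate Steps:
$q{\left(b,R \right)} = 4 b + R b$
$27 q{\left(4,10 \right)} \left(-61\right) = 27 \cdot 4 \left(4 + 10\right) \left(-61\right) = 27 \cdot 4 \cdot 14 \left(-61\right) = 27 \cdot 56 \left(-61\right) = 1512 \left(-61\right) = -92232$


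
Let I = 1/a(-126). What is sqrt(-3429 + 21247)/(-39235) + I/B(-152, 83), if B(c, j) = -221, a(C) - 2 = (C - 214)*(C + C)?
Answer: -1/18935722 - sqrt(17818)/39235 ≈ -0.0034022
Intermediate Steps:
a(C) = 2 + 2*C*(-214 + C) (a(C) = 2 + (C - 214)*(C + C) = 2 + (-214 + C)*(2*C) = 2 + 2*C*(-214 + C))
I = 1/85682 (I = 1/(2 - 428*(-126) + 2*(-126)**2) = 1/(2 + 53928 + 2*15876) = 1/(2 + 53928 + 31752) = 1/85682 ≈ 1.1671e-5)
sqrt(-3429 + 21247)/(-39235) + I/B(-152, 83) = sqrt(-3429 + 21247)/(-39235) + (1/85682)/(-221) = sqrt(17818)*(-1/39235) + (1/85682)*(-1/221) = -sqrt(17818)/39235 - 1/18935722 = -1/18935722 - sqrt(17818)/39235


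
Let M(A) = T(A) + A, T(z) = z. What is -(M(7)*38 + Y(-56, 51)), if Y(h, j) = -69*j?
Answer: 2987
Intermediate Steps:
M(A) = 2*A (M(A) = A + A = 2*A)
-(M(7)*38 + Y(-56, 51)) = -((2*7)*38 - 69*51) = -(14*38 - 3519) = -(532 - 3519) = -1*(-2987) = 2987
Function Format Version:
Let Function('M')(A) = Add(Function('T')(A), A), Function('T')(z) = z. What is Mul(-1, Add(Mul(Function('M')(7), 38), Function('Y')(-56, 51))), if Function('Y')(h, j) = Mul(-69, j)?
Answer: 2987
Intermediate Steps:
Function('M')(A) = Mul(2, A) (Function('M')(A) = Add(A, A) = Mul(2, A))
Mul(-1, Add(Mul(Function('M')(7), 38), Function('Y')(-56, 51))) = Mul(-1, Add(Mul(Mul(2, 7), 38), Mul(-69, 51))) = Mul(-1, Add(Mul(14, 38), -3519)) = Mul(-1, Add(532, -3519)) = Mul(-1, -2987) = 2987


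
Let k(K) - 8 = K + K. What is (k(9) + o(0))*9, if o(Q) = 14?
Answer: 360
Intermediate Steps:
k(K) = 8 + 2*K (k(K) = 8 + (K + K) = 8 + 2*K)
(k(9) + o(0))*9 = ((8 + 2*9) + 14)*9 = ((8 + 18) + 14)*9 = (26 + 14)*9 = 40*9 = 360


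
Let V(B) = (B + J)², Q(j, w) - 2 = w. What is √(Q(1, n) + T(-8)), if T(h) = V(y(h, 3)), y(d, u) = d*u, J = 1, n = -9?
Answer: 3*√58 ≈ 22.847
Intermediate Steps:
Q(j, w) = 2 + w
V(B) = (1 + B)² (V(B) = (B + 1)² = (1 + B)²)
T(h) = (1 + 3*h)² (T(h) = (1 + h*3)² = (1 + 3*h)²)
√(Q(1, n) + T(-8)) = √((2 - 9) + (1 + 3*(-8))²) = √(-7 + (1 - 24)²) = √(-7 + (-23)²) = √(-7 + 529) = √522 = 3*√58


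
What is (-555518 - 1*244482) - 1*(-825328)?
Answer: 25328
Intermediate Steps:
(-555518 - 1*244482) - 1*(-825328) = (-555518 - 244482) + 825328 = -800000 + 825328 = 25328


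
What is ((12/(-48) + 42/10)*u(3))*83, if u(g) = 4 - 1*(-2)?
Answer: 19671/10 ≈ 1967.1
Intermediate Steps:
u(g) = 6 (u(g) = 4 + 2 = 6)
((12/(-48) + 42/10)*u(3))*83 = ((12/(-48) + 42/10)*6)*83 = ((12*(-1/48) + 42*(⅒))*6)*83 = ((-¼ + 21/5)*6)*83 = ((79/20)*6)*83 = (237/10)*83 = 19671/10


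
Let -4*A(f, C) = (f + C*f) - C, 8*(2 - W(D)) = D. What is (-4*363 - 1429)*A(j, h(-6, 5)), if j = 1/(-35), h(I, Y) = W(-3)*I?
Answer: 368768/35 ≈ 10536.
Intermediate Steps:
W(D) = 2 - D/8
h(I, Y) = 19*I/8 (h(I, Y) = (2 - 1/8*(-3))*I = (2 + 3/8)*I = 19*I/8)
j = -1/35 ≈ -0.028571
A(f, C) = -f/4 + C/4 - C*f/4 (A(f, C) = -((f + C*f) - C)/4 = -(f - C + C*f)/4 = -f/4 + C/4 - C*f/4)
(-4*363 - 1429)*A(j, h(-6, 5)) = (-4*363 - 1429)*(-1/4*(-1/35) + ((19/8)*(-6))/4 - 1/4*(19/8)*(-6)*(-1/35)) = (-1452 - 1429)*(1/140 + (1/4)*(-57/4) - 1/4*(-57/4)*(-1/35)) = -2881*(1/140 - 57/16 - 57/560) = -2881*(-128/35) = 368768/35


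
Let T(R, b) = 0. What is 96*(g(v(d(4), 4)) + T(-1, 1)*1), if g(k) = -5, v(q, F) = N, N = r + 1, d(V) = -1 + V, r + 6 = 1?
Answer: -480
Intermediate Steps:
r = -5 (r = -6 + 1 = -5)
N = -4 (N = -5 + 1 = -4)
v(q, F) = -4
96*(g(v(d(4), 4)) + T(-1, 1)*1) = 96*(-5 + 0*1) = 96*(-5 + 0) = 96*(-5) = -480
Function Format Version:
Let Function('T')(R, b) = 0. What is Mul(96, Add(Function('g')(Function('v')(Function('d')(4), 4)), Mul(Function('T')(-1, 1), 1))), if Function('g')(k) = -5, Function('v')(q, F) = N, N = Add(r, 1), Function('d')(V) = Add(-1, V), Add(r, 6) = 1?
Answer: -480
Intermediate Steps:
r = -5 (r = Add(-6, 1) = -5)
N = -4 (N = Add(-5, 1) = -4)
Function('v')(q, F) = -4
Mul(96, Add(Function('g')(Function('v')(Function('d')(4), 4)), Mul(Function('T')(-1, 1), 1))) = Mul(96, Add(-5, Mul(0, 1))) = Mul(96, Add(-5, 0)) = Mul(96, -5) = -480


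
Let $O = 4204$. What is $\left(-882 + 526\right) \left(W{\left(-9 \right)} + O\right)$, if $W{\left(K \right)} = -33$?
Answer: $-1484876$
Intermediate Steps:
$\left(-882 + 526\right) \left(W{\left(-9 \right)} + O\right) = \left(-882 + 526\right) \left(-33 + 4204\right) = \left(-356\right) 4171 = -1484876$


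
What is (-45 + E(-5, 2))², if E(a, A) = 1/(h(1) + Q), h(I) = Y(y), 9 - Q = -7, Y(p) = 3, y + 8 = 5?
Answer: 729316/361 ≈ 2020.3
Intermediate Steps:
y = -3 (y = -8 + 5 = -3)
Q = 16 (Q = 9 - 1*(-7) = 9 + 7 = 16)
h(I) = 3
E(a, A) = 1/19 (E(a, A) = 1/(3 + 16) = 1/19)
(-45 + E(-5, 2))² = (-45 + 1/19)² = (-854/19)² = 729316/361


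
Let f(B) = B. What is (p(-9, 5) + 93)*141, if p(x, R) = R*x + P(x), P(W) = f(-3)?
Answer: 6345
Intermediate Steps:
P(W) = -3
p(x, R) = -3 + R*x (p(x, R) = R*x - 3 = -3 + R*x)
(p(-9, 5) + 93)*141 = ((-3 + 5*(-9)) + 93)*141 = ((-3 - 45) + 93)*141 = (-48 + 93)*141 = 45*141 = 6345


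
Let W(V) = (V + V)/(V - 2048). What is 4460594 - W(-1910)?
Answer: 8827513616/1979 ≈ 4.4606e+6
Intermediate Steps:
W(V) = 2*V/(-2048 + V) (W(V) = (2*V)/(-2048 + V) = 2*V/(-2048 + V))
4460594 - W(-1910) = 4460594 - 2*(-1910)/(-2048 - 1910) = 4460594 - 2*(-1910)/(-3958) = 4460594 - 2*(-1910)*(-1)/3958 = 4460594 - 1*1910/1979 = 4460594 - 1910/1979 = 8827513616/1979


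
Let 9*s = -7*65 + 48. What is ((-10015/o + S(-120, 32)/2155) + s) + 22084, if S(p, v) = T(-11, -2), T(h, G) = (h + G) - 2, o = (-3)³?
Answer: 260781641/11637 ≈ 22410.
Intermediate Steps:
o = -27
T(h, G) = -2 + G + h (T(h, G) = (G + h) - 2 = -2 + G + h)
S(p, v) = -15 (S(p, v) = -2 - 2 - 11 = -15)
s = -407/9 (s = (-7*65 + 48)/9 = (-455 + 48)/9 = (⅑)*(-407) = -407/9 ≈ -45.222)
((-10015/o + S(-120, 32)/2155) + s) + 22084 = ((-10015/(-27) - 15/2155) - 407/9) + 22084 = ((-10015*(-1/27) - 15*1/2155) - 407/9) + 22084 = ((10015/27 - 3/431) - 407/9) + 22084 = (4316384/11637 - 407/9) + 22084 = 3790133/11637 + 22084 = 260781641/11637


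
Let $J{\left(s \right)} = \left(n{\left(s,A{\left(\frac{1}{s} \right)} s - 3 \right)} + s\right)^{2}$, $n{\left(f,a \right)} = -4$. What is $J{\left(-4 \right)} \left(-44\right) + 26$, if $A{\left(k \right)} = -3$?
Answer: $-2790$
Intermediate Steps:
$J{\left(s \right)} = \left(-4 + s\right)^{2}$
$J{\left(-4 \right)} \left(-44\right) + 26 = \left(-4 - 4\right)^{2} \left(-44\right) + 26 = \left(-8\right)^{2} \left(-44\right) + 26 = 64 \left(-44\right) + 26 = -2816 + 26 = -2790$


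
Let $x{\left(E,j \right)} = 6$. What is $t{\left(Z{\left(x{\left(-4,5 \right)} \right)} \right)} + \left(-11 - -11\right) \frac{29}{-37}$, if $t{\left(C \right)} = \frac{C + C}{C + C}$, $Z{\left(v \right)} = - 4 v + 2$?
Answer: $1$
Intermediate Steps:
$Z{\left(v \right)} = 2 - 4 v$
$t{\left(C \right)} = 1$ ($t{\left(C \right)} = \frac{2 C}{2 C} = 2 C \frac{1}{2 C} = 1$)
$t{\left(Z{\left(x{\left(-4,5 \right)} \right)} \right)} + \left(-11 - -11\right) \frac{29}{-37} = 1 + \left(-11 - -11\right) \frac{29}{-37} = 1 + \left(-11 + 11\right) 29 \left(- \frac{1}{37}\right) = 1 + 0 \left(- \frac{29}{37}\right) = 1 + 0 = 1$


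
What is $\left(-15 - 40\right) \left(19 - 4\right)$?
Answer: $-825$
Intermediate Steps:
$\left(-15 - 40\right) \left(19 - 4\right) = \left(-55\right) 15 = -825$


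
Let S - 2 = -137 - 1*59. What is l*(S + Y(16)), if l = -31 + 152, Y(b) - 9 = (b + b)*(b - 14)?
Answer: -14641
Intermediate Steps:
Y(b) = 9 + 2*b*(-14 + b) (Y(b) = 9 + (b + b)*(b - 14) = 9 + (2*b)*(-14 + b) = 9 + 2*b*(-14 + b))
l = 121
S = -194 (S = 2 + (-137 - 1*59) = 2 + (-137 - 59) = 2 - 196 = -194)
l*(S + Y(16)) = 121*(-194 + (9 - 28*16 + 2*16²)) = 121*(-194 + (9 - 448 + 2*256)) = 121*(-194 + (9 - 448 + 512)) = 121*(-194 + 73) = 121*(-121) = -14641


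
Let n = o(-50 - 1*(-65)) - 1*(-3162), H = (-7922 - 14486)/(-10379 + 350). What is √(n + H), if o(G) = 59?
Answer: √324195618693/10029 ≈ 56.774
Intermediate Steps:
H = 22408/10029 (H = -22408/(-10029) = -22408*(-1/10029) = 22408/10029 ≈ 2.2343)
n = 3221 (n = 59 - 1*(-3162) = 59 + 3162 = 3221)
√(n + H) = √(3221 + 22408/10029) = √(32325817/10029) = √324195618693/10029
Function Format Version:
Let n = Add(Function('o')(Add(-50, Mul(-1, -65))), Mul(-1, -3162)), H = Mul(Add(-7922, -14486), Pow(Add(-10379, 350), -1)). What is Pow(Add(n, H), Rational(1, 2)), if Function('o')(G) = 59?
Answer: Mul(Rational(1, 10029), Pow(324195618693, Rational(1, 2))) ≈ 56.774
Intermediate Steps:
H = Rational(22408, 10029) (H = Mul(-22408, Pow(-10029, -1)) = Mul(-22408, Rational(-1, 10029)) = Rational(22408, 10029) ≈ 2.2343)
n = 3221 (n = Add(59, Mul(-1, -3162)) = Add(59, 3162) = 3221)
Pow(Add(n, H), Rational(1, 2)) = Pow(Add(3221, Rational(22408, 10029)), Rational(1, 2)) = Pow(Rational(32325817, 10029), Rational(1, 2)) = Mul(Rational(1, 10029), Pow(324195618693, Rational(1, 2)))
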